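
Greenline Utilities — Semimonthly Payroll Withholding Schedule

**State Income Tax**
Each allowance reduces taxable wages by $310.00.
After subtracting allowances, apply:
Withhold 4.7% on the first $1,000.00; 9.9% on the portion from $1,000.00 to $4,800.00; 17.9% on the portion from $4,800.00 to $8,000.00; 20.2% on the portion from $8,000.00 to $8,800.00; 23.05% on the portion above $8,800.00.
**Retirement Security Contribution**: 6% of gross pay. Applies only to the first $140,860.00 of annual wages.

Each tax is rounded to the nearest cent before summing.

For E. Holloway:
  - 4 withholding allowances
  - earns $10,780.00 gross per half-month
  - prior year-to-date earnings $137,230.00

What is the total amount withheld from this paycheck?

$1,545.97

State Income Tax: taxable = $10,780.00 − 4×$310.00 = $9,540.00
  $1,157.60 + 23.05% × ($9,540.00 − $8,800.00) = $1,157.60 + 23.05% × $740.00 = $1,328.17
Retirement Security Contribution: cap $140,860.00 − YTD $137,230.00 = $3,630.00 subject; 6% × $3,630.00 = $217.80
Total: $1,328.17 + $217.80 = $1,545.97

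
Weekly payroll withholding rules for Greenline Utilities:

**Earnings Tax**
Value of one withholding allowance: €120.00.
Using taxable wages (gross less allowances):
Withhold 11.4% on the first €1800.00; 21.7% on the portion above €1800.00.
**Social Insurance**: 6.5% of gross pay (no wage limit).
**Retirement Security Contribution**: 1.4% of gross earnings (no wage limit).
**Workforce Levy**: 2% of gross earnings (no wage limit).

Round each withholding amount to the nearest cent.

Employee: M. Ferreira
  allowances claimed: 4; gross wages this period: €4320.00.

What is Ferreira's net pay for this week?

€3244.44

Earnings Tax: taxable = €4320.00 − 4×€120.00 = €3840.00
  €205.20 + 21.7% × (€3840.00 − €1800.00) = €205.20 + 21.7% × €2040.00 = €647.88
Social Insurance: 6.5% × €4320.00 = €280.80
Retirement Security Contribution: 1.4% × €4320.00 = €60.48
Workforce Levy: 2% × €4320.00 = €86.40
Total withheld: €647.88 + €280.80 + €60.48 + €86.40 = €1075.56
Net pay: €4320.00 − €1075.56 = €3244.44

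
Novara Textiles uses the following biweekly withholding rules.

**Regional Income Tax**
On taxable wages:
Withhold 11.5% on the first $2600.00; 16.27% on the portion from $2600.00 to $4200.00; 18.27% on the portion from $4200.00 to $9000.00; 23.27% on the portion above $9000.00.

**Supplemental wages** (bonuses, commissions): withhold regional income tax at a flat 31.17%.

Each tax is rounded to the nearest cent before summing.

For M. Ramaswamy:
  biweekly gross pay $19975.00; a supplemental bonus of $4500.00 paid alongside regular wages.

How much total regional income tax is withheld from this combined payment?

$5392.81

Regional Income Tax: taxable = $19975.00
  $1436.28 + 23.27% × ($19975.00 − $9000.00) = $1436.28 + 23.27% × $10975.00 = $3990.16
Supplemental (31.17% flat on bonus): 31.17% × $4500.00 = $1402.65
Total regional income tax: $3990.16 + $1402.65 = $5392.81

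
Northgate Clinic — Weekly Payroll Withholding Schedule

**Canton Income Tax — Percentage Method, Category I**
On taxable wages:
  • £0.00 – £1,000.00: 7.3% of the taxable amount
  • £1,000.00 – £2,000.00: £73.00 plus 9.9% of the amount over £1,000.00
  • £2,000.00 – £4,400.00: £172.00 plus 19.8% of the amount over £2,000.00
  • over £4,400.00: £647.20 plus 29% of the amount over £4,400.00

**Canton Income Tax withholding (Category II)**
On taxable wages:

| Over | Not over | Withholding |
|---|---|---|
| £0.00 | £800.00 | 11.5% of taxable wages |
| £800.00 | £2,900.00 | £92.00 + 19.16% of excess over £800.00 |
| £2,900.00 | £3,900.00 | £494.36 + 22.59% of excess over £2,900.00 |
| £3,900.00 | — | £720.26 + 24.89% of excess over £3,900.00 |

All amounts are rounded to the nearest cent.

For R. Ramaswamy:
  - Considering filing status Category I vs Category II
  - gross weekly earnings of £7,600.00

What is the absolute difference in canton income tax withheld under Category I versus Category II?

Canton Income Tax (Category I): taxable = £7,600.00
  £647.20 + 29% × (£7,600.00 − £4,400.00) = £647.20 + 29% × £3,200.00 = £1,575.20
Canton Income Tax (Category II): taxable = £7,600.00
  £720.26 + 24.89% × (£7,600.00 − £3,900.00) = £720.26 + 24.89% × £3,700.00 = £1,641.19
Difference: |£1,575.20 − £1,641.19| = £65.99 (higher under Category II)

£65.99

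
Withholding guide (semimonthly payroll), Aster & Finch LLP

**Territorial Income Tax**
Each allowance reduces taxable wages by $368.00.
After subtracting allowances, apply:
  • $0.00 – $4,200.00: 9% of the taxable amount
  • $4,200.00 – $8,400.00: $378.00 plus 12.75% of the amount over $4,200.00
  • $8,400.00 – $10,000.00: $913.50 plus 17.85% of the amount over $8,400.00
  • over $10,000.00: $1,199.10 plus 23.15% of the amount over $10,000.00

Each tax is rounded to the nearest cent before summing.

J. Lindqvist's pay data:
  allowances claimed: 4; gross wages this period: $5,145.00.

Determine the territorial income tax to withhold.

$330.57

Territorial Income Tax: taxable = $5,145.00 − 4×$368.00 = $3,673.00
  9% × $3,673.00 = $330.57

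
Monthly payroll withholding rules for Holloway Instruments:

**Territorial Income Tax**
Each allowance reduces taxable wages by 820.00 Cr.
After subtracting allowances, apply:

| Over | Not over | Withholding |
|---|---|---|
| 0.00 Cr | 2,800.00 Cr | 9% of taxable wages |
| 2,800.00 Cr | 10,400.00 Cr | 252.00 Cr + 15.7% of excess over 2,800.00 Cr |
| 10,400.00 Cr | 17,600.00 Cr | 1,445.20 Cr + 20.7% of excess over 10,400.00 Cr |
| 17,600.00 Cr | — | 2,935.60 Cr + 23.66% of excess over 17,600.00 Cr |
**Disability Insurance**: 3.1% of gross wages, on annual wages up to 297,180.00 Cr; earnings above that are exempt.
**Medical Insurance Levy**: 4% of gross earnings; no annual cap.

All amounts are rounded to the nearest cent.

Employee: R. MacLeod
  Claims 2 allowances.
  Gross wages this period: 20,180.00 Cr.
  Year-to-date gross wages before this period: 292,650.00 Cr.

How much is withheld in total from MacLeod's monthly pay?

Territorial Income Tax: taxable = 20,180.00 Cr − 2×820.00 Cr = 18,540.00 Cr
  2,935.60 Cr + 23.66% × (18,540.00 Cr − 17,600.00 Cr) = 2,935.60 Cr + 23.66% × 940.00 Cr = 3,158.00 Cr
Disability Insurance: cap 297,180.00 Cr − YTD 292,650.00 Cr = 4,530.00 Cr subject; 3.1% × 4,530.00 Cr = 140.43 Cr
Medical Insurance Levy: 4% × 20,180.00 Cr = 807.20 Cr
Total: 3,158.00 Cr + 140.43 Cr + 807.20 Cr = 4,105.63 Cr

4,105.63 Cr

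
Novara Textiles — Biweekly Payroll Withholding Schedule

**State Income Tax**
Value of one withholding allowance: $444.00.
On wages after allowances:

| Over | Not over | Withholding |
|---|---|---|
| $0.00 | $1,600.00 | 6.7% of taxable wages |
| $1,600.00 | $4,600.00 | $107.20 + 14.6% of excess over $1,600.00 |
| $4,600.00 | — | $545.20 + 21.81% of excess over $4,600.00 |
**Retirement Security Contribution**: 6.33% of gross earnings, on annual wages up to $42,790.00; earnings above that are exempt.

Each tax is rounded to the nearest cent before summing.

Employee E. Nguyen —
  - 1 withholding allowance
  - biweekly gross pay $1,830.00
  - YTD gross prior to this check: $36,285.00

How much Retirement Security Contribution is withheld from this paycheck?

$115.84

Retirement Security Contribution: 6.33% × $1,830.00 = $115.84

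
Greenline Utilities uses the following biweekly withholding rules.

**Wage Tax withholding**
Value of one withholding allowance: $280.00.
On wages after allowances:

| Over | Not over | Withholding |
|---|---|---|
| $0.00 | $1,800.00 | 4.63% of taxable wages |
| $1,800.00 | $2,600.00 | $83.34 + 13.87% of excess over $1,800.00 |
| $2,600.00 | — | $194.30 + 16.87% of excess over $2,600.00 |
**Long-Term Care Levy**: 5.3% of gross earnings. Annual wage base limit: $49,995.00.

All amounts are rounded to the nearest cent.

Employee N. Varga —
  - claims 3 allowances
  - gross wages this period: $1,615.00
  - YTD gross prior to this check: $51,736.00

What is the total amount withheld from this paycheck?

Wage Tax: taxable = $1,615.00 − 3×$280.00 = $775.00
  4.63% × $775.00 = $35.88
Long-Term Care Levy: YTD $51,736.00 ≥ cap $49,995.00 → $0.00
Total: $35.88 + $0.00 = $35.88

$35.88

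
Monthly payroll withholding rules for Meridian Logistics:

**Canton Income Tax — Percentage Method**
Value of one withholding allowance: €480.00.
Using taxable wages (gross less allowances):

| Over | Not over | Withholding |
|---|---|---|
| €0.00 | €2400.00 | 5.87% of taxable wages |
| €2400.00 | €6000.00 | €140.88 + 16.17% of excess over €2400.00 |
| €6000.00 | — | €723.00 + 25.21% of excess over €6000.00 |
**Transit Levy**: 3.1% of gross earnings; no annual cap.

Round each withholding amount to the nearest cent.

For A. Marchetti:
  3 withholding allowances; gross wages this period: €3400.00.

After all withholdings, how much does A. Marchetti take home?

€3179.55

Canton Income Tax: taxable = €3400.00 − 3×€480.00 = €1960.00
  5.87% × €1960.00 = €115.05
Transit Levy: 3.1% × €3400.00 = €105.40
Total withheld: €115.05 + €105.40 = €220.45
Net pay: €3400.00 − €220.45 = €3179.55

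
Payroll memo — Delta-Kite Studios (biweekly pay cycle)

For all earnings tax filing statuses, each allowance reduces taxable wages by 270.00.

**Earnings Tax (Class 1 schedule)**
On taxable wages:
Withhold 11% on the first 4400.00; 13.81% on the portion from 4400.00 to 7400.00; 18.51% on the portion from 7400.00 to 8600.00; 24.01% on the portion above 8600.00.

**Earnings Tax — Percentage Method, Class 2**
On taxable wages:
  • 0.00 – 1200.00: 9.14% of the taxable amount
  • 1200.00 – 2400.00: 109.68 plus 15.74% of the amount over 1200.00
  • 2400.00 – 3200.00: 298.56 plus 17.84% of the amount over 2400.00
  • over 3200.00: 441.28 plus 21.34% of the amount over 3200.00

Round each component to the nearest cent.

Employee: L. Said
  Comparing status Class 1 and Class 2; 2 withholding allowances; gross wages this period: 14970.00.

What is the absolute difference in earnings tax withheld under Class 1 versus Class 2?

Earnings Tax (Class 1): taxable = 14970.00 − 2×270.00 = 14430.00
  1120.42 + 24.01% × (14430.00 − 8600.00) = 1120.42 + 24.01% × 5830.00 = 2520.20
Earnings Tax (Class 2): taxable = 14970.00 − 2×270.00 = 14430.00
  441.28 + 21.34% × (14430.00 − 3200.00) = 441.28 + 21.34% × 11230.00 = 2837.76
Difference: |2520.20 − 2837.76| = 317.56 (higher under Class 2)

317.56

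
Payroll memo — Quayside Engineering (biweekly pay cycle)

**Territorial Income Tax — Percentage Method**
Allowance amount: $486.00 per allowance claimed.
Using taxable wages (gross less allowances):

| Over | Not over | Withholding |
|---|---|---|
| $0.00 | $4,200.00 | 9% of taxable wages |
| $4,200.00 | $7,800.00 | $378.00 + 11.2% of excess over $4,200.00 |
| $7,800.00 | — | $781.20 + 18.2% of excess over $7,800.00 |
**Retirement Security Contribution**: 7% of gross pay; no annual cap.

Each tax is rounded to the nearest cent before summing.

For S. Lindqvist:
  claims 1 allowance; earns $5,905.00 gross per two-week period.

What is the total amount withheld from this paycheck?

$927.88

Territorial Income Tax: taxable = $5,905.00 − 1×$486.00 = $5,419.00
  $378.00 + 11.2% × ($5,419.00 − $4,200.00) = $378.00 + 11.2% × $1,219.00 = $514.53
Retirement Security Contribution: 7% × $5,905.00 = $413.35
Total: $514.53 + $413.35 = $927.88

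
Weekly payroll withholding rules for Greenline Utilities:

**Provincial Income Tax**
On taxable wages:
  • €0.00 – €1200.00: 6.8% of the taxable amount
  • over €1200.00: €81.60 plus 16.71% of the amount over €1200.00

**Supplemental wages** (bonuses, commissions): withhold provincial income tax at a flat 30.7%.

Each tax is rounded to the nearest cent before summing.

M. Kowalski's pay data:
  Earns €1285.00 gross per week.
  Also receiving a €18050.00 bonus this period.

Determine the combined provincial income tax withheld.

Provincial Income Tax: taxable = €1285.00
  €81.60 + 16.71% × (€1285.00 − €1200.00) = €81.60 + 16.71% × €85.00 = €95.80
Supplemental (30.7% flat on bonus): 30.7% × €18050.00 = €5541.35
Total provincial income tax: €95.80 + €5541.35 = €5637.15

€5637.15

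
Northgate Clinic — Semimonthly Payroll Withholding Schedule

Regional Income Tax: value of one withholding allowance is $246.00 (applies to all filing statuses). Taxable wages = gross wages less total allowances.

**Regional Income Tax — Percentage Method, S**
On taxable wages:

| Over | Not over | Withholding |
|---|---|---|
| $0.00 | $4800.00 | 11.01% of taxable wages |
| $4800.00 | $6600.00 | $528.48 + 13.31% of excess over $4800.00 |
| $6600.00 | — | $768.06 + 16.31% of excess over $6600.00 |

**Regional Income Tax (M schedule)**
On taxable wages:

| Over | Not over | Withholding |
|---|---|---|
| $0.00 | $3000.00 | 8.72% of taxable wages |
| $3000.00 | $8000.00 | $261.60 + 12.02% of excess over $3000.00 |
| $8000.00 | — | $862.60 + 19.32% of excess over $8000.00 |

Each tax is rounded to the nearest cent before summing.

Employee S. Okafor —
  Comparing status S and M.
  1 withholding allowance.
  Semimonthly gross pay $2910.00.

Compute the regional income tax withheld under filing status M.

$232.30

Regional Income Tax (M): taxable = $2910.00 − 1×$246.00 = $2664.00
  8.72% × $2664.00 = $232.30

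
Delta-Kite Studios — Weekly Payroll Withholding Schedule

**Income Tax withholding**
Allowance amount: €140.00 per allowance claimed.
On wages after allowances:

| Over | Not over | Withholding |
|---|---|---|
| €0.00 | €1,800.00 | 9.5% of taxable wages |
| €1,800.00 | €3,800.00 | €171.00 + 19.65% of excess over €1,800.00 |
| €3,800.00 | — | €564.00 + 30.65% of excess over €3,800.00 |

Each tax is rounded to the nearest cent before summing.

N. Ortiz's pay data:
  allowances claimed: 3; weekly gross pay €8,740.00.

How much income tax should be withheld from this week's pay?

€1,949.38

Income Tax: taxable = €8,740.00 − 3×€140.00 = €8,320.00
  €564.00 + 30.65% × (€8,320.00 − €3,800.00) = €564.00 + 30.65% × €4,520.00 = €1,949.38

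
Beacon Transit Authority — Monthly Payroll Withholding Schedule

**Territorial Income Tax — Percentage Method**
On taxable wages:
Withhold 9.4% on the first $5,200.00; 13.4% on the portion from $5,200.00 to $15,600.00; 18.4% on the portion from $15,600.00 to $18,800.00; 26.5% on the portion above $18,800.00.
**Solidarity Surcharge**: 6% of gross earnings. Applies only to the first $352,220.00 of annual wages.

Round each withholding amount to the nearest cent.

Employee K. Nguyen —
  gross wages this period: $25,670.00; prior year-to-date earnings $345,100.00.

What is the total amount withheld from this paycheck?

Territorial Income Tax: taxable = $25,670.00
  $2,471.20 + 26.5% × ($25,670.00 − $18,800.00) = $2,471.20 + 26.5% × $6,870.00 = $4,291.75
Solidarity Surcharge: cap $352,220.00 − YTD $345,100.00 = $7,120.00 subject; 6% × $7,120.00 = $427.20
Total: $4,291.75 + $427.20 = $4,718.95

$4,718.95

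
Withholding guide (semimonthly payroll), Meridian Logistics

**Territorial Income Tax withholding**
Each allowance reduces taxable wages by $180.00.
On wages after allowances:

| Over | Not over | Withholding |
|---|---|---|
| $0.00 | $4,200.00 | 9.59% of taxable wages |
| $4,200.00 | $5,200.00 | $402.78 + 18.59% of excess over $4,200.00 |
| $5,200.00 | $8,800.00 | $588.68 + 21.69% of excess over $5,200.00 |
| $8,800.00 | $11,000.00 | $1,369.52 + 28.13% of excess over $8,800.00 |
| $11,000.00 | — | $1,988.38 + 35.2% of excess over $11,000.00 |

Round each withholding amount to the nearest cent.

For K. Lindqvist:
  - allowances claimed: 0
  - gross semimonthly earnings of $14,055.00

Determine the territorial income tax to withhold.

$3,063.74

Territorial Income Tax: taxable = $14,055.00
  $1,988.38 + 35.2% × ($14,055.00 − $11,000.00) = $1,988.38 + 35.2% × $3,055.00 = $3,063.74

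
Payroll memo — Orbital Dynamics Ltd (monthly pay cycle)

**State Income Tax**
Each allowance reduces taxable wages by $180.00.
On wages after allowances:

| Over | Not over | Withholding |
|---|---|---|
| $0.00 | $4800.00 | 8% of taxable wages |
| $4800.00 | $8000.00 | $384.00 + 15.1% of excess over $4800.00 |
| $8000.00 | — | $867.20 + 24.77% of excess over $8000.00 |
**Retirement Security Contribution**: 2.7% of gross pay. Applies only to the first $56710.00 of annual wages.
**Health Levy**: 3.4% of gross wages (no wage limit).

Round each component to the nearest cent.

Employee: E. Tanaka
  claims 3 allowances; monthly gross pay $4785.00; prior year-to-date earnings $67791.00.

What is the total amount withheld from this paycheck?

State Income Tax: taxable = $4785.00 − 3×$180.00 = $4245.00
  8% × $4245.00 = $339.60
Retirement Security Contribution: YTD $67791.00 ≥ cap $56710.00 → $0.00
Health Levy: 3.4% × $4785.00 = $162.69
Total: $339.60 + $0.00 + $162.69 = $502.29

$502.29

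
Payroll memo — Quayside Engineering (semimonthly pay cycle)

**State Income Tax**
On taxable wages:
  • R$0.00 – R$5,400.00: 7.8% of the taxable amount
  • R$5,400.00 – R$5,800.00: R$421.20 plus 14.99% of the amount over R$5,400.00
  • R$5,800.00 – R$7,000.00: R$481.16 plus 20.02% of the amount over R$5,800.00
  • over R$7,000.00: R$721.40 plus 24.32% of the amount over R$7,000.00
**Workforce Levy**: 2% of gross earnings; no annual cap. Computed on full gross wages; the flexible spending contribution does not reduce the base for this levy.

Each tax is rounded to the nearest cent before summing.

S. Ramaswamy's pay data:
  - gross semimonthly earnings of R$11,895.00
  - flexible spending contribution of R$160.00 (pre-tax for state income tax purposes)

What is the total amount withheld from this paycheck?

State Income Tax: taxable = R$11,895.00 − R$160.00 = R$11,735.00
  R$721.40 + 24.32% × (R$11,735.00 − R$7,000.00) = R$721.40 + 24.32% × R$4,735.00 = R$1,872.95
Workforce Levy: 2% × R$11,895.00 = R$237.90
Total: R$1,872.95 + R$237.90 = R$2,110.85

R$2,110.85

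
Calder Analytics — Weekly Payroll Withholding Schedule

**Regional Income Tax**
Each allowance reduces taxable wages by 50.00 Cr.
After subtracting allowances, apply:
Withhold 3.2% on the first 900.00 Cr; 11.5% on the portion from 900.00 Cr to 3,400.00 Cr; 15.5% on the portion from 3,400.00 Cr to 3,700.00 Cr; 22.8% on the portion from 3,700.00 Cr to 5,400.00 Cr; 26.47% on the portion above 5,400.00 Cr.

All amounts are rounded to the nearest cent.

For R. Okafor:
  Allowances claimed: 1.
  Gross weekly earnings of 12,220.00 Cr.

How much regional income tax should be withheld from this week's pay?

Regional Income Tax: taxable = 12,220.00 Cr − 1×50.00 Cr = 12,170.00 Cr
  750.40 Cr + 26.47% × (12,170.00 Cr − 5,400.00 Cr) = 750.40 Cr + 26.47% × 6,770.00 Cr = 2,542.42 Cr

2,542.42 Cr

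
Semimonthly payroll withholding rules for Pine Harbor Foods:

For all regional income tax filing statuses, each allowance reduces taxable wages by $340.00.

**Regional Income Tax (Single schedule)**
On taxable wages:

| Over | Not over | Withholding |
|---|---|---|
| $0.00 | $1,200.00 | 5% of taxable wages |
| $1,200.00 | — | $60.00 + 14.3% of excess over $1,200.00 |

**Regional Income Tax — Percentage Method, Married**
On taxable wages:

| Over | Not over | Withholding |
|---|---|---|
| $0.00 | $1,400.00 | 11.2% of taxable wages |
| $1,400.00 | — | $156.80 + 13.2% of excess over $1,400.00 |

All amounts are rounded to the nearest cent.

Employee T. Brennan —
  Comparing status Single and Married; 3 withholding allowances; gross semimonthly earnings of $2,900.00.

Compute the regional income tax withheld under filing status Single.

Regional Income Tax (Single): taxable = $2,900.00 − 3×$340.00 = $1,880.00
  $60.00 + 14.3% × ($1,880.00 − $1,200.00) = $60.00 + 14.3% × $680.00 = $157.24

$157.24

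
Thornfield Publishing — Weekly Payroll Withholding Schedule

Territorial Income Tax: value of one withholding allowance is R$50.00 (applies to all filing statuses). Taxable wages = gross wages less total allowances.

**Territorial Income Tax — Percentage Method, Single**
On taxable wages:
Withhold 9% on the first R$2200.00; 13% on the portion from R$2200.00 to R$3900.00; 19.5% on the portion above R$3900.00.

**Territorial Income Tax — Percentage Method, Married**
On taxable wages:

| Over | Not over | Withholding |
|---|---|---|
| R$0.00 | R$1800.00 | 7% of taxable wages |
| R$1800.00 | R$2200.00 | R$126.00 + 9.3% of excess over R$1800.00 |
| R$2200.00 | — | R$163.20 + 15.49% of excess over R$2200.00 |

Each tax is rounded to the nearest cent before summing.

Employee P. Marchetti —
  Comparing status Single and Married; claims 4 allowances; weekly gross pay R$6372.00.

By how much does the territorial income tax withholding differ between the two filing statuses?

Territorial Income Tax (Single): taxable = R$6372.00 − 4×R$50.00 = R$6172.00
  R$419.00 + 19.5% × (R$6172.00 − R$3900.00) = R$419.00 + 19.5% × R$2272.00 = R$862.04
Territorial Income Tax (Married): taxable = R$6372.00 − 4×R$50.00 = R$6172.00
  R$163.20 + 15.49% × (R$6172.00 − R$2200.00) = R$163.20 + 15.49% × R$3972.00 = R$778.46
Difference: |R$862.04 − R$778.46| = R$83.58 (higher under Single)

R$83.58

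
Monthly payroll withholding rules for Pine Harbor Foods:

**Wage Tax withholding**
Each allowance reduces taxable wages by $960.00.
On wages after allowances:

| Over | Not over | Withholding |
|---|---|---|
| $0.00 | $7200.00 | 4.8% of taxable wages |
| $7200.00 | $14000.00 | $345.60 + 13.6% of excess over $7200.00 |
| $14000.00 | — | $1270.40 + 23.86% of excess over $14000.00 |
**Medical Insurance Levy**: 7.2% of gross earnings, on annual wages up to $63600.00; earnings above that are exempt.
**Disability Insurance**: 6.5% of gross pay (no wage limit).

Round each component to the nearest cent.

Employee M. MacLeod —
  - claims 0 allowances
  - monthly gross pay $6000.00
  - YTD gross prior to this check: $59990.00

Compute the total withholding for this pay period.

$937.92

Wage Tax: taxable = $6000.00
  4.8% × $6000.00 = $288.00
Medical Insurance Levy: cap $63600.00 − YTD $59990.00 = $3610.00 subject; 7.2% × $3610.00 = $259.92
Disability Insurance: 6.5% × $6000.00 = $390.00
Total: $288.00 + $259.92 + $390.00 = $937.92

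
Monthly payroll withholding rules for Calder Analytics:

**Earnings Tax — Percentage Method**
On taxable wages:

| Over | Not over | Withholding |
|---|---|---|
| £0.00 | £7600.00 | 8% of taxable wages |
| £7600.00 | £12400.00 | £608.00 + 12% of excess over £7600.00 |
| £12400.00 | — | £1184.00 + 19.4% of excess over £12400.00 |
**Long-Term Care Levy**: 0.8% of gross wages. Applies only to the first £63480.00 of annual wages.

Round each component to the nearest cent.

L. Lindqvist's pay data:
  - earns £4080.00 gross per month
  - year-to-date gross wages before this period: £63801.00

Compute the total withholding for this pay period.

£326.40

Earnings Tax: taxable = £4080.00
  8% × £4080.00 = £326.40
Long-Term Care Levy: YTD £63801.00 ≥ cap £63480.00 → £0.00
Total: £326.40 + £0.00 = £326.40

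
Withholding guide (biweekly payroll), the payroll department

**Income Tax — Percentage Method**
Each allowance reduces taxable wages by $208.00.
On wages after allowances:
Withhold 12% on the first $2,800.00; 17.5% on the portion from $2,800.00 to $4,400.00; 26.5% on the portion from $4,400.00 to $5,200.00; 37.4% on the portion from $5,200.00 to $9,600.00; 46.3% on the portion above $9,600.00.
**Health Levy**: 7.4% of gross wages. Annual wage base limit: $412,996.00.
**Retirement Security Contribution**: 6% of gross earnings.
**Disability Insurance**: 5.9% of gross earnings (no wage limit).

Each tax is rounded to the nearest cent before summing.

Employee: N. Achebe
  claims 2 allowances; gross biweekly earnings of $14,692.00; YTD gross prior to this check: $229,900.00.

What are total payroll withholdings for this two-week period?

Income Tax: taxable = $14,692.00 − 2×$208.00 = $14,276.00
  $2,473.60 + 46.3% × ($14,276.00 − $9,600.00) = $2,473.60 + 46.3% × $4,676.00 = $4,638.59
Health Levy: 7.4% × $14,692.00 = $1,087.21
Retirement Security Contribution: 6% × $14,692.00 = $881.52
Disability Insurance: 5.9% × $14,692.00 = $866.83
Total: $4,638.59 + $1,087.21 + $881.52 + $866.83 = $7,474.15

$7,474.15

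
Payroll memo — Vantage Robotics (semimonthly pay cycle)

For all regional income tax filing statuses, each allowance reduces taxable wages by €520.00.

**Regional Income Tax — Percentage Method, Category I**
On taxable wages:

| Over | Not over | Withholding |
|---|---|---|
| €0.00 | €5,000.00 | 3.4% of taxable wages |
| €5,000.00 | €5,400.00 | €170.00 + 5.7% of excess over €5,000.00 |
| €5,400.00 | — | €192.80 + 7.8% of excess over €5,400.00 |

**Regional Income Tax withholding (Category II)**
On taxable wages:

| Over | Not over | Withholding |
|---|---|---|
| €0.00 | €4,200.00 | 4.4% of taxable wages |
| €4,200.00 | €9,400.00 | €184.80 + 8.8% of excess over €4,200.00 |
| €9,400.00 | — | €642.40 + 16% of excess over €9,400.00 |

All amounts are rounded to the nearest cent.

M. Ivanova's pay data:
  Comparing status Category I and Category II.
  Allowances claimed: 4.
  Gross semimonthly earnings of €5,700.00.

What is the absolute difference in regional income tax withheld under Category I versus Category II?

Regional Income Tax (Category I): taxable = €5,700.00 − 4×€520.00 = €3,620.00
  3.4% × €3,620.00 = €123.08
Regional Income Tax (Category II): taxable = €5,700.00 − 4×€520.00 = €3,620.00
  4.4% × €3,620.00 = €159.28
Difference: |€123.08 − €159.28| = €36.20 (higher under Category II)

€36.20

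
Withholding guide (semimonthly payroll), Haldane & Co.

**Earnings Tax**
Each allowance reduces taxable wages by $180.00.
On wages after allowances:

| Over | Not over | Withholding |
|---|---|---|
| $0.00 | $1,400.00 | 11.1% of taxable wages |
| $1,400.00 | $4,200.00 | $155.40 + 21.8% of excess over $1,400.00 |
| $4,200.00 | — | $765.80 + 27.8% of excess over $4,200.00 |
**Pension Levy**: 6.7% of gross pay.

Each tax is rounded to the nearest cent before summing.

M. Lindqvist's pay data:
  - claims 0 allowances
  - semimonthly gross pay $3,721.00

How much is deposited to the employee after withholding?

$2,810.31

Earnings Tax: taxable = $3,721.00
  $155.40 + 21.8% × ($3,721.00 − $1,400.00) = $155.40 + 21.8% × $2,321.00 = $661.38
Pension Levy: 6.7% × $3,721.00 = $249.31
Total withheld: $661.38 + $249.31 = $910.69
Net pay: $3,721.00 − $910.69 = $2,810.31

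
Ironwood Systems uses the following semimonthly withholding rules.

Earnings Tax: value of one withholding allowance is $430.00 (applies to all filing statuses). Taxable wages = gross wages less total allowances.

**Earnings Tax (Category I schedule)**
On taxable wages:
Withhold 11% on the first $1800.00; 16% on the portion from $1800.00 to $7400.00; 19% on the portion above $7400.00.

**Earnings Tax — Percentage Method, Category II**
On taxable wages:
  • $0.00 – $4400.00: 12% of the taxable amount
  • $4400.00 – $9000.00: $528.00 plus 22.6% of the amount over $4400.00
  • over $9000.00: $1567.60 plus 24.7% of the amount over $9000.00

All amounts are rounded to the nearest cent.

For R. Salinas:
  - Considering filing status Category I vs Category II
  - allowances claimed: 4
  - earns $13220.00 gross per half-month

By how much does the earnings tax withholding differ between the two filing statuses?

$312.10

Earnings Tax (Category I): taxable = $13220.00 − 4×$430.00 = $11500.00
  $1094.00 + 19% × ($11500.00 − $7400.00) = $1094.00 + 19% × $4100.00 = $1873.00
Earnings Tax (Category II): taxable = $13220.00 − 4×$430.00 = $11500.00
  $1567.60 + 24.7% × ($11500.00 − $9000.00) = $1567.60 + 24.7% × $2500.00 = $2185.10
Difference: |$1873.00 − $2185.10| = $312.10 (higher under Category II)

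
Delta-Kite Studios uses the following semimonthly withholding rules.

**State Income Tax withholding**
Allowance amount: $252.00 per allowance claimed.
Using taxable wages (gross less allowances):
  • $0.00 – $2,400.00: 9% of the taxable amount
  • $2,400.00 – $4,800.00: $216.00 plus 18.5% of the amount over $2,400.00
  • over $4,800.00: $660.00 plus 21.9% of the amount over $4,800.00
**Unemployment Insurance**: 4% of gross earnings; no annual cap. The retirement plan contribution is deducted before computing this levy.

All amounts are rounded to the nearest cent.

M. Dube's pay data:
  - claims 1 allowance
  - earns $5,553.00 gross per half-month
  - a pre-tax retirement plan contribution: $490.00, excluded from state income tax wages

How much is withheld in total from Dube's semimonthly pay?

State Income Tax: taxable = $5,553.00 − $490.00 − 1×$252.00 = $4,811.00
  $660.00 + 21.9% × ($4,811.00 − $4,800.00) = $660.00 + 21.9% × $11.00 = $662.41
Unemployment Insurance: 4% × $5,063.00 = $202.52
Total: $662.41 + $202.52 = $864.93

$864.93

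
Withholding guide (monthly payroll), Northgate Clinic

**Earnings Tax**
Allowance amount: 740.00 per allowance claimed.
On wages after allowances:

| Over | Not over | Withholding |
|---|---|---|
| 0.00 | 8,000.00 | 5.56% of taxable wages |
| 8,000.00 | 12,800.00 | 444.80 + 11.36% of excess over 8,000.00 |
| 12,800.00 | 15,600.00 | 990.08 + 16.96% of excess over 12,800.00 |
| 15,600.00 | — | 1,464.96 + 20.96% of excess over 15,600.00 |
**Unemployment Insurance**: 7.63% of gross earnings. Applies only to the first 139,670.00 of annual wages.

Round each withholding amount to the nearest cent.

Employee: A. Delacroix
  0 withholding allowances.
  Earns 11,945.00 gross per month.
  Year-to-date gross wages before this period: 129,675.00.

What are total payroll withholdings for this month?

1,655.57

Earnings Tax: taxable = 11,945.00
  444.80 + 11.36% × (11,945.00 − 8,000.00) = 444.80 + 11.36% × 3,945.00 = 892.95
Unemployment Insurance: cap 139,670.00 − YTD 129,675.00 = 9,995.00 subject; 7.63% × 9,995.00 = 762.62
Total: 892.95 + 762.62 = 1,655.57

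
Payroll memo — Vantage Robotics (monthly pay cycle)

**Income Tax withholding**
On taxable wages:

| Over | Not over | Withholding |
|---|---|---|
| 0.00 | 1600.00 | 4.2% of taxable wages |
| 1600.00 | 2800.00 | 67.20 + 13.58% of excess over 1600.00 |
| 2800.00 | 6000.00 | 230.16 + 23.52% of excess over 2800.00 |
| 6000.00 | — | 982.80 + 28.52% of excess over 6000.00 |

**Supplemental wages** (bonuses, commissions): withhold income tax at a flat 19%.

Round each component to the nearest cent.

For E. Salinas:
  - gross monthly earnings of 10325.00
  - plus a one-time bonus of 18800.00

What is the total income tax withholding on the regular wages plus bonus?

Income Tax: taxable = 10325.00
  982.80 + 28.52% × (10325.00 − 6000.00) = 982.80 + 28.52% × 4325.00 = 2216.29
Supplemental (19% flat on bonus): 19% × 18800.00 = 3572.00
Total income tax: 2216.29 + 3572.00 = 5788.29

5788.29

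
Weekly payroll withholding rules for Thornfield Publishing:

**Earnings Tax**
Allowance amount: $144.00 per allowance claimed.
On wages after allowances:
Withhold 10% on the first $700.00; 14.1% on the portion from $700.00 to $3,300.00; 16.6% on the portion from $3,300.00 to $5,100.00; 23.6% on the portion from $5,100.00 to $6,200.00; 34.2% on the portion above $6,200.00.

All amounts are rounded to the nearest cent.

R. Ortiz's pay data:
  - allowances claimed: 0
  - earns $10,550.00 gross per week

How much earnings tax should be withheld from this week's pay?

$2,482.70

Earnings Tax: taxable = $10,550.00
  $995.00 + 34.2% × ($10,550.00 − $6,200.00) = $995.00 + 34.2% × $4,350.00 = $2,482.70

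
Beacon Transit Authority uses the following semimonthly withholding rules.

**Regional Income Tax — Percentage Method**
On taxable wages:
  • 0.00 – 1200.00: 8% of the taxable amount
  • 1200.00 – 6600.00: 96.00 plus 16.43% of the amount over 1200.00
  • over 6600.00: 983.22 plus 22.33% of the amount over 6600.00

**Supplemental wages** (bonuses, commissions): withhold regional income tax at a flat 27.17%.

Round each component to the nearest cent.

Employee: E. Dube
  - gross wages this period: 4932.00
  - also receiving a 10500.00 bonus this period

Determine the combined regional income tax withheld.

3562.02

Regional Income Tax: taxable = 4932.00
  96.00 + 16.43% × (4932.00 − 1200.00) = 96.00 + 16.43% × 3732.00 = 709.17
Supplemental (27.17% flat on bonus): 27.17% × 10500.00 = 2852.85
Total regional income tax: 709.17 + 2852.85 = 3562.02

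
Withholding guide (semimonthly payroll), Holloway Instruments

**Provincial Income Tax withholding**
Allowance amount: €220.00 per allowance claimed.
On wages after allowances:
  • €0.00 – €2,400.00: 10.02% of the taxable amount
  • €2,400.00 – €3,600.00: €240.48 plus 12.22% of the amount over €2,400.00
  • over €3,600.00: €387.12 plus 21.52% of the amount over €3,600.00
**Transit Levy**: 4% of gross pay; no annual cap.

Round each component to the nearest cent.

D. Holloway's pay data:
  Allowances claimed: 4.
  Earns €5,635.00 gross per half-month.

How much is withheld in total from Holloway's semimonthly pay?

€861.08

Provincial Income Tax: taxable = €5,635.00 − 4×€220.00 = €4,755.00
  €387.12 + 21.52% × (€4,755.00 − €3,600.00) = €387.12 + 21.52% × €1,155.00 = €635.68
Transit Levy: 4% × €5,635.00 = €225.40
Total: €635.68 + €225.40 = €861.08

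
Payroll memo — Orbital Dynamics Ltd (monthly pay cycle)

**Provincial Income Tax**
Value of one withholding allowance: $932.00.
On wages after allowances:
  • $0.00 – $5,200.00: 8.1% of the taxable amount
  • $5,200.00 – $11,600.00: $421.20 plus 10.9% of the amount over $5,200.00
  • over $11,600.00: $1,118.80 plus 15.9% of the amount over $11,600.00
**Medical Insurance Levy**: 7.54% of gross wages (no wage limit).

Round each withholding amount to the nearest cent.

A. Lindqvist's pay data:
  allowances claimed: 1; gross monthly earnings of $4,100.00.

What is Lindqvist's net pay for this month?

Provincial Income Tax: taxable = $4,100.00 − 1×$932.00 = $3,168.00
  8.1% × $3,168.00 = $256.61
Medical Insurance Levy: 7.54% × $4,100.00 = $309.14
Total withheld: $256.61 + $309.14 = $565.75
Net pay: $4,100.00 − $565.75 = $3,534.25

$3,534.25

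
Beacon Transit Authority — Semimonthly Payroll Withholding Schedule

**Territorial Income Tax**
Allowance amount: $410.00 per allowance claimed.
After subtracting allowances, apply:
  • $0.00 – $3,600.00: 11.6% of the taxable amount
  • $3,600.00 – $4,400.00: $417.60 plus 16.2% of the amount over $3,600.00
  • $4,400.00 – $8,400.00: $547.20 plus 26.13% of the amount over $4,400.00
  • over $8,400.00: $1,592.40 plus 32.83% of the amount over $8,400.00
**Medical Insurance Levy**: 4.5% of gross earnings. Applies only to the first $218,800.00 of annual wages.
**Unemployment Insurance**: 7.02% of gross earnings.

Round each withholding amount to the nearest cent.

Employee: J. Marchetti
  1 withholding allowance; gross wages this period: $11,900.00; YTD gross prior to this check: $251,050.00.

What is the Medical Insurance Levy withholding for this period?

$0.00

Medical Insurance Levy: YTD $251,050.00 ≥ cap $218,800.00 → $0.00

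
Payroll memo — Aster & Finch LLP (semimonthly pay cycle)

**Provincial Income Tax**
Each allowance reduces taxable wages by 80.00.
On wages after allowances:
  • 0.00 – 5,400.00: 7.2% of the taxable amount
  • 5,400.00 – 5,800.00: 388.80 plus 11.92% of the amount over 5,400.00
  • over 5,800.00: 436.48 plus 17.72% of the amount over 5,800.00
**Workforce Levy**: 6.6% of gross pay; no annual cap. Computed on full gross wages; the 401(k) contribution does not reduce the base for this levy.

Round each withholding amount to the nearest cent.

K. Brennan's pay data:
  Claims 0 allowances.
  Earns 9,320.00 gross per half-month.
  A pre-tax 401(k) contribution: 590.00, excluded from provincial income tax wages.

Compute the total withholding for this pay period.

Provincial Income Tax: taxable = 9,320.00 − 590.00 = 8,730.00
  436.48 + 17.72% × (8,730.00 − 5,800.00) = 436.48 + 17.72% × 2,930.00 = 955.68
Workforce Levy: 6.6% × 9,320.00 = 615.12
Total: 955.68 + 615.12 = 1,570.80

1,570.80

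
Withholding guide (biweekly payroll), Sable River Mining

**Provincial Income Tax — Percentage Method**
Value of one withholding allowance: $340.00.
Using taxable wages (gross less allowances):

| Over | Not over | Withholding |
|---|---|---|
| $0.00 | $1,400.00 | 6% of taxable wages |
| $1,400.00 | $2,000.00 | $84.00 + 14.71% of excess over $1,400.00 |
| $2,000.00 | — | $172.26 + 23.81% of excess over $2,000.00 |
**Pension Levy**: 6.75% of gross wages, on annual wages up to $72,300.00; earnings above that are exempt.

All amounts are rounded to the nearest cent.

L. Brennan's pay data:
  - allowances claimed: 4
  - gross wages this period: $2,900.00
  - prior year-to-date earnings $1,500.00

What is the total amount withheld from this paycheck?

$300.34

Provincial Income Tax: taxable = $2,900.00 − 4×$340.00 = $1,540.00
  $84.00 + 14.71% × ($1,540.00 − $1,400.00) = $84.00 + 14.71% × $140.00 = $104.59
Pension Levy: 6.75% × $2,900.00 = $195.75
Total: $104.59 + $195.75 = $300.34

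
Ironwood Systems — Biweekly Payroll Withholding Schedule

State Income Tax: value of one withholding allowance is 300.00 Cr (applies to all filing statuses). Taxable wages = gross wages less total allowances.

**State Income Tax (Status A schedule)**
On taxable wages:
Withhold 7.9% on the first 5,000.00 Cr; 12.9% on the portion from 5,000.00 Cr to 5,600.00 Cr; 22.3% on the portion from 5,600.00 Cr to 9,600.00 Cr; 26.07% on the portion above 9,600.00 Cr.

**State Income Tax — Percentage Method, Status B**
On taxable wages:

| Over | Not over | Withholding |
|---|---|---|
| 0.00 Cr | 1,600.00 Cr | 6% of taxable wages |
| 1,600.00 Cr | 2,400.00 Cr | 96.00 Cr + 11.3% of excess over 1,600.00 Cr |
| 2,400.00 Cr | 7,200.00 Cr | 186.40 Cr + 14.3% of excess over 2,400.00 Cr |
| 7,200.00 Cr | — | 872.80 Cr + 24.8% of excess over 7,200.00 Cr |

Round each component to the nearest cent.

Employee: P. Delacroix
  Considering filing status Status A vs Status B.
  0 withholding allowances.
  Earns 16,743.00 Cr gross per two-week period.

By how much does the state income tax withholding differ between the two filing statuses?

12.88 Cr

State Income Tax (Status A): taxable = 16,743.00 Cr
  1,364.40 Cr + 26.07% × (16,743.00 Cr − 9,600.00 Cr) = 1,364.40 Cr + 26.07% × 7,143.00 Cr = 3,226.58 Cr
State Income Tax (Status B): taxable = 16,743.00 Cr
  872.80 Cr + 24.8% × (16,743.00 Cr − 7,200.00 Cr) = 872.80 Cr + 24.8% × 9,543.00 Cr = 3,239.46 Cr
Difference: |3,226.58 Cr − 3,239.46 Cr| = 12.88 Cr (higher under Status B)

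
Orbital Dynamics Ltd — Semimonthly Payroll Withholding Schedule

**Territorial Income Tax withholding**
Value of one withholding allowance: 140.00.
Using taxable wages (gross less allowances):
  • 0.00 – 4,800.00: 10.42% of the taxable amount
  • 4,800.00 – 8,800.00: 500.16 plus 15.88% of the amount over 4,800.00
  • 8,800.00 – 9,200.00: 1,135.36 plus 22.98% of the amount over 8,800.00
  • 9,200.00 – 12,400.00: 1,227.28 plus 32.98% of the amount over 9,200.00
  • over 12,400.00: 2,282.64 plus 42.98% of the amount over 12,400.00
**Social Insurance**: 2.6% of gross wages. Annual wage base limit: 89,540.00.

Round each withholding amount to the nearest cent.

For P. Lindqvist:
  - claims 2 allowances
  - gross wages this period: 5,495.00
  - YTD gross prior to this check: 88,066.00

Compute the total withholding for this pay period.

Territorial Income Tax: taxable = 5,495.00 − 2×140.00 = 5,215.00
  500.16 + 15.88% × (5,215.00 − 4,800.00) = 500.16 + 15.88% × 415.00 = 566.06
Social Insurance: cap 89,540.00 − YTD 88,066.00 = 1,474.00 subject; 2.6% × 1,474.00 = 38.32
Total: 566.06 + 38.32 = 604.38

604.38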